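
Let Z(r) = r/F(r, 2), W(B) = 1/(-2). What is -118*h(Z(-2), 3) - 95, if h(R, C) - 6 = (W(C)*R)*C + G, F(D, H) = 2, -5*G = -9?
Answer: -5962/5 ≈ -1192.4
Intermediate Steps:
W(B) = -½
G = 9/5 (G = -⅕*(-9) = 9/5 ≈ 1.8000)
Z(r) = r/2
h(R, C) = 39/5 - C*R/2 (h(R, C) = 6 + ((-R/2)*C + 9/5) = 6 + (-C*R/2 + 9/5) = 6 + (9/5 - C*R/2) = 39/5 - C*R/2)
-118*h(Z(-2), 3) - 95 = -118*(39/5 - ½*3*(½)*(-2)) - 95 = -118*(39/5 - ½*3*(-1)) - 95 = -118*(39/5 + 3/2) - 95 = -118*93/10 - 95 = -5487/5 - 95 = -5962/5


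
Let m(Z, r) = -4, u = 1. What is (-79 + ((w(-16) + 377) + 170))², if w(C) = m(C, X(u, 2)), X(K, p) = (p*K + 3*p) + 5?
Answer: 215296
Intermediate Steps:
X(K, p) = 5 + 3*p + K*p (X(K, p) = (K*p + 3*p) + 5 = (3*p + K*p) + 5 = 5 + 3*p + K*p)
w(C) = -4
(-79 + ((w(-16) + 377) + 170))² = (-79 + ((-4 + 377) + 170))² = (-79 + (373 + 170))² = (-79 + 543)² = 464² = 215296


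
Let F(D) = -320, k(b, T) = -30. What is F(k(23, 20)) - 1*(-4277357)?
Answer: 4277037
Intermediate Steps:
F(k(23, 20)) - 1*(-4277357) = -320 - 1*(-4277357) = -320 + 4277357 = 4277037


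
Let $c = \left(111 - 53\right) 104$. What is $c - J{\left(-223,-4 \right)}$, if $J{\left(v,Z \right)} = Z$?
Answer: $6036$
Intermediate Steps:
$c = 6032$ ($c = 58 \cdot 104 = 6032$)
$c - J{\left(-223,-4 \right)} = 6032 - -4 = 6032 + 4 = 6036$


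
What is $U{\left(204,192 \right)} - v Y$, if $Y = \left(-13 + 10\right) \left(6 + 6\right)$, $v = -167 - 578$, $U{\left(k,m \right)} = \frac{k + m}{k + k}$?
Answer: $- \frac{911847}{34} \approx -26819.0$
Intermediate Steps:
$U{\left(k,m \right)} = \frac{k + m}{2 k}$
$v = -745$ ($v = -167 - 578 = -745$)
$Y = -36$ ($Y = \left(-3\right) 12 = -36$)
$U{\left(204,192 \right)} - v Y = \frac{204 + 192}{2 \cdot 204} - \left(-745\right) \left(-36\right) = \frac{1}{2} \cdot \frac{1}{204} \cdot 396 - 26820 = \frac{33}{34} - 26820 = - \frac{911847}{34}$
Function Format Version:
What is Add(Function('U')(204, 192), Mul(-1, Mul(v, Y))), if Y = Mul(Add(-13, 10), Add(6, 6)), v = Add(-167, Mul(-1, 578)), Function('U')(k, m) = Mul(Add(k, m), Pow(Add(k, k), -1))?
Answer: Rational(-911847, 34) ≈ -26819.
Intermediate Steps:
Function('U')(k, m) = Mul(Rational(1, 2), Pow(k, -1), Add(k, m)) (Function('U')(k, m) = Mul(Add(k, m), Pow(Mul(2, k), -1)) = Mul(Add(k, m), Mul(Rational(1, 2), Pow(k, -1))) = Mul(Rational(1, 2), Pow(k, -1), Add(k, m)))
v = -745 (v = Add(-167, -578) = -745)
Y = -36 (Y = Mul(-3, 12) = -36)
Add(Function('U')(204, 192), Mul(-1, Mul(v, Y))) = Add(Mul(Rational(1, 2), Pow(204, -1), Add(204, 192)), Mul(-1, Mul(-745, -36))) = Add(Mul(Rational(1, 2), Rational(1, 204), 396), Mul(-1, 26820)) = Add(Rational(33, 34), -26820) = Rational(-911847, 34)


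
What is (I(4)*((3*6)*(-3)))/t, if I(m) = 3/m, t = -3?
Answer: 27/2 ≈ 13.500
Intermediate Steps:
(I(4)*((3*6)*(-3)))/t = ((3/4)*((3*6)*(-3)))/(-3) = ((3*(1/4))*(18*(-3)))*(-1/3) = ((3/4)*(-54))*(-1/3) = -81/2*(-1/3) = 27/2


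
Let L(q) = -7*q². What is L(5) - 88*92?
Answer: -8271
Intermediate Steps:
L(5) - 88*92 = -7*5² - 88*92 = -7*25 - 8096 = -175 - 8096 = -8271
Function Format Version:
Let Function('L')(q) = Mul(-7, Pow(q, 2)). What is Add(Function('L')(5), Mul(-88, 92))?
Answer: -8271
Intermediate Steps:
Add(Function('L')(5), Mul(-88, 92)) = Add(Mul(-7, Pow(5, 2)), Mul(-88, 92)) = Add(Mul(-7, 25), -8096) = Add(-175, -8096) = -8271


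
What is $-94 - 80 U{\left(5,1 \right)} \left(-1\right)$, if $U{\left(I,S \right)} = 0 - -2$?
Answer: $66$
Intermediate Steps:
$U{\left(I,S \right)} = 2$ ($U{\left(I,S \right)} = 0 + 2 = 2$)
$-94 - 80 U{\left(5,1 \right)} \left(-1\right) = -94 - 80 \cdot 2 \left(-1\right) = -94 - -160 = -94 + 160 = 66$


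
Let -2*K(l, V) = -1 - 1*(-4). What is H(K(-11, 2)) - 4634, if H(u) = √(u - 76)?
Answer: -4634 + I*√310/2 ≈ -4634.0 + 8.8034*I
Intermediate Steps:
K(l, V) = -3/2 (K(l, V) = -(-1 - 1*(-4))/2 = -(-1 + 4)/2 = -½*3 = -3/2)
H(u) = √(-76 + u)
H(K(-11, 2)) - 4634 = √(-76 - 3/2) - 4634 = √(-155/2) - 4634 = I*√310/2 - 4634 = -4634 + I*√310/2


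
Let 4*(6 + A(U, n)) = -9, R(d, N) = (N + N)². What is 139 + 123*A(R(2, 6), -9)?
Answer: -3503/4 ≈ -875.75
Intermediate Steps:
R(d, N) = 4*N² (R(d, N) = (2*N)² = 4*N²)
A(U, n) = -33/4 (A(U, n) = -6 + (¼)*(-9) = -6 - 9/4 = -33/4)
139 + 123*A(R(2, 6), -9) = 139 + 123*(-33/4) = 139 - 4059/4 = -3503/4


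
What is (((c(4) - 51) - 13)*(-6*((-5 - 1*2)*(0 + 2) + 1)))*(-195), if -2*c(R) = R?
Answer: 1003860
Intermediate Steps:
c(R) = -R/2
(((c(4) - 51) - 13)*(-6*((-5 - 1*2)*(0 + 2) + 1)))*(-195) = (((-½*4 - 51) - 13)*(-6*((-5 - 1*2)*(0 + 2) + 1)))*(-195) = (((-2 - 51) - 13)*(-6*((-5 - 2)*2 + 1)))*(-195) = ((-53 - 13)*(-6*(-7*2 + 1)))*(-195) = -(-396)*(-14 + 1)*(-195) = -(-396)*(-13)*(-195) = -66*78*(-195) = -5148*(-195) = 1003860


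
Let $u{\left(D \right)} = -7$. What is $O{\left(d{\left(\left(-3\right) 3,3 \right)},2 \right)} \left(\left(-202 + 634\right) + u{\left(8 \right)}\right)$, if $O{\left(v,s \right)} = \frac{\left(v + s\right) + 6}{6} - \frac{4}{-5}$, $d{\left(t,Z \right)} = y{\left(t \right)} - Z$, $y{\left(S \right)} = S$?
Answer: $\frac{170}{3} \approx 56.667$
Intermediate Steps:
$d{\left(t,Z \right)} = t - Z$
$O{\left(v,s \right)} = \frac{9}{5} + \frac{s}{6} + \frac{v}{6}$ ($O{\left(v,s \right)} = \left(\left(s + v\right) + 6\right) \frac{1}{6} - - \frac{4}{5} = \left(6 + s + v\right) \frac{1}{6} + \frac{4}{5} = \left(1 + \frac{s}{6} + \frac{v}{6}\right) + \frac{4}{5} = \frac{9}{5} + \frac{s}{6} + \frac{v}{6}$)
$O{\left(d{\left(\left(-3\right) 3,3 \right)},2 \right)} \left(\left(-202 + 634\right) + u{\left(8 \right)}\right) = \left(\frac{9}{5} + \frac{1}{6} \cdot 2 + \frac{\left(-3\right) 3 - 3}{6}\right) \left(\left(-202 + 634\right) - 7\right) = \left(\frac{9}{5} + \frac{1}{3} + \frac{-9 - 3}{6}\right) \left(432 - 7\right) = \left(\frac{9}{5} + \frac{1}{3} + \frac{1}{6} \left(-12\right)\right) 425 = \left(\frac{9}{5} + \frac{1}{3} - 2\right) 425 = \frac{2}{15} \cdot 425 = \frac{170}{3}$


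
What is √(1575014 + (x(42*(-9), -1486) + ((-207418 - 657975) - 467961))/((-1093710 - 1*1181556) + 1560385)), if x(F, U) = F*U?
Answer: 2*√201229771489114345/714881 ≈ 1255.0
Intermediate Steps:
√(1575014 + (x(42*(-9), -1486) + ((-207418 - 657975) - 467961))/((-1093710 - 1*1181556) + 1560385)) = √(1575014 + ((42*(-9))*(-1486) + ((-207418 - 657975) - 467961))/((-1093710 - 1*1181556) + 1560385)) = √(1575014 + (-378*(-1486) + (-865393 - 467961))/((-1093710 - 1181556) + 1560385)) = √(1575014 + (561708 - 1333354)/(-2275266 + 1560385)) = √(1575014 - 771646/(-714881)) = √(1575014 - 771646*(-1/714881)) = √(1575014 + 771646/714881) = √(1125948354980/714881) = 2*√201229771489114345/714881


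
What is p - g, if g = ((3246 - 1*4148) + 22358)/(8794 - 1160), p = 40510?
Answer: 154615942/3817 ≈ 40507.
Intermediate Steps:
g = 10728/3817 (g = ((3246 - 4148) + 22358)/7634 = (-902 + 22358)*(1/7634) = 21456*(1/7634) = 10728/3817 ≈ 2.8106)
p - g = 40510 - 1*10728/3817 = 40510 - 10728/3817 = 154615942/3817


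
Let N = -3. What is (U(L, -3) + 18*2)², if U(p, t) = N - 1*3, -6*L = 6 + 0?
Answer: 900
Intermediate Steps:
L = -1 (L = -(6 + 0)/6 = -⅙*6 = -1)
U(p, t) = -6 (U(p, t) = -3 - 1*3 = -3 - 3 = -6)
(U(L, -3) + 18*2)² = (-6 + 18*2)² = (-6 + 36)² = 30² = 900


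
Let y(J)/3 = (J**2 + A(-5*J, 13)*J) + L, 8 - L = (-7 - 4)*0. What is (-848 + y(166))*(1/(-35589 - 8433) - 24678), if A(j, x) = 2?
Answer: -44997649062140/22011 ≈ -2.0443e+9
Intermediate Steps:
L = 8 (L = 8 - (-7 - 4)*0 = 8 - (-11)*0 = 8 - 1*0 = 8 + 0 = 8)
y(J) = 24 + 3*J**2 + 6*J (y(J) = 3*((J**2 + 2*J) + 8) = 3*(8 + J**2 + 2*J) = 24 + 3*J**2 + 6*J)
(-848 + y(166))*(1/(-35589 - 8433) - 24678) = (-848 + (24 + 3*166**2 + 6*166))*(1/(-35589 - 8433) - 24678) = (-848 + (24 + 3*27556 + 996))*(1/(-44022) - 24678) = (-848 + (24 + 82668 + 996))*(-1/44022 - 24678) = (-848 + 83688)*(-1086374917/44022) = 82840*(-1086374917/44022) = -44997649062140/22011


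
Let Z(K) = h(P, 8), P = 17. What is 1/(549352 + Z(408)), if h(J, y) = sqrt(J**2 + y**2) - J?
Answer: 549335/301768941872 - sqrt(353)/301768941872 ≈ 1.8203e-6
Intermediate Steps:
Z(K) = -17 + sqrt(353) (Z(K) = sqrt(17**2 + 8**2) - 1*17 = sqrt(289 + 64) - 17 = sqrt(353) - 17 = -17 + sqrt(353))
1/(549352 + Z(408)) = 1/(549352 + (-17 + sqrt(353))) = 1/(549335 + sqrt(353))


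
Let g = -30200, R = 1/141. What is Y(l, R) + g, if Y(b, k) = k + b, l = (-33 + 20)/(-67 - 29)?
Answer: -136261757/4512 ≈ -30200.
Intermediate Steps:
l = 13/96 (l = -13/(-96) = -13*(-1/96) = 13/96 ≈ 0.13542)
R = 1/141 ≈ 0.0070922
Y(b, k) = b + k
Y(l, R) + g = (13/96 + 1/141) - 30200 = 643/4512 - 30200 = -136261757/4512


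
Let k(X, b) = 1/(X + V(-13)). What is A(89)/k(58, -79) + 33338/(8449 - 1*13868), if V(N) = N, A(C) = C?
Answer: 21669757/5419 ≈ 3998.8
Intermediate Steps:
k(X, b) = 1/(-13 + X) (k(X, b) = 1/(X - 13) = 1/(-13 + X))
A(89)/k(58, -79) + 33338/(8449 - 1*13868) = 89/(1/(-13 + 58)) + 33338/(8449 - 1*13868) = 89/(1/45) + 33338/(8449 - 13868) = 89/(1/45) + 33338/(-5419) = 89*45 + 33338*(-1/5419) = 4005 - 33338/5419 = 21669757/5419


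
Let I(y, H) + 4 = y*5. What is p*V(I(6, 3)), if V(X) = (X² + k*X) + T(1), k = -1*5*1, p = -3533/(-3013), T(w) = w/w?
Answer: 1932551/3013 ≈ 641.40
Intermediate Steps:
I(y, H) = -4 + 5*y (I(y, H) = -4 + y*5 = -4 + 5*y)
T(w) = 1
p = 3533/3013 (p = -3533*(-1/3013) = 3533/3013 ≈ 1.1726)
k = -5 (k = -5*1 = -5)
V(X) = 1 + X² - 5*X (V(X) = (X² - 5*X) + 1 = 1 + X² - 5*X)
p*V(I(6, 3)) = 3533*(1 + (-4 + 5*6)² - 5*(-4 + 5*6))/3013 = 3533*(1 + (-4 + 30)² - 5*(-4 + 30))/3013 = 3533*(1 + 26² - 5*26)/3013 = 3533*(1 + 676 - 130)/3013 = (3533/3013)*547 = 1932551/3013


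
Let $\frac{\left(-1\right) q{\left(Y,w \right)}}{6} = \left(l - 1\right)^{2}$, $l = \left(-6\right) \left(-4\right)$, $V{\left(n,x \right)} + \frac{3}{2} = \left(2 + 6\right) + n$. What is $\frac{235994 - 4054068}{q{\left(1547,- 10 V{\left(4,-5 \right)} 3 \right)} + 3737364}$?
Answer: $- \frac{1909037}{1867095} \approx -1.0225$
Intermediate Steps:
$V{\left(n,x \right)} = \frac{13}{2} + n$ ($V{\left(n,x \right)} = - \frac{3}{2} + \left(\left(2 + 6\right) + n\right) = - \frac{3}{2} + \left(8 + n\right) = \frac{13}{2} + n$)
$l = 24$
$q{\left(Y,w \right)} = -3174$ ($q{\left(Y,w \right)} = - 6 \left(24 - 1\right)^{2} = - 6 \cdot 23^{2} = \left(-6\right) 529 = -3174$)
$\frac{235994 - 4054068}{q{\left(1547,- 10 V{\left(4,-5 \right)} 3 \right)} + 3737364} = \frac{235994 - 4054068}{-3174 + 3737364} = - \frac{3818074}{3734190} = \left(-3818074\right) \frac{1}{3734190} = - \frac{1909037}{1867095}$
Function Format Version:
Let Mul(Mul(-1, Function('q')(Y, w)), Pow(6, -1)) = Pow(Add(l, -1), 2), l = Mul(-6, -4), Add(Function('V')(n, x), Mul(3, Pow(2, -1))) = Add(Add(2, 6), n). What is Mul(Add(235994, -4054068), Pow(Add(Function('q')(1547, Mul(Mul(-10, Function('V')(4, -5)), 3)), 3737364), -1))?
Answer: Rational(-1909037, 1867095) ≈ -1.0225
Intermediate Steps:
Function('V')(n, x) = Add(Rational(13, 2), n) (Function('V')(n, x) = Add(Rational(-3, 2), Add(Add(2, 6), n)) = Add(Rational(-3, 2), Add(8, n)) = Add(Rational(13, 2), n))
l = 24
Function('q')(Y, w) = -3174 (Function('q')(Y, w) = Mul(-6, Pow(Add(24, -1), 2)) = Mul(-6, Pow(23, 2)) = Mul(-6, 529) = -3174)
Mul(Add(235994, -4054068), Pow(Add(Function('q')(1547, Mul(Mul(-10, Function('V')(4, -5)), 3)), 3737364), -1)) = Mul(Add(235994, -4054068), Pow(Add(-3174, 3737364), -1)) = Mul(-3818074, Pow(3734190, -1)) = Mul(-3818074, Rational(1, 3734190)) = Rational(-1909037, 1867095)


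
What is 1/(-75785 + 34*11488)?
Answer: 1/314807 ≈ 3.1765e-6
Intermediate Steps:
1/(-75785 + 34*11488) = 1/(-75785 + 390592) = 1/314807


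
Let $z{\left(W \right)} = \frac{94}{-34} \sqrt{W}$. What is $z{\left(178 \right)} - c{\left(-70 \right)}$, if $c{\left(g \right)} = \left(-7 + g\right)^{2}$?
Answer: $-5929 - \frac{47 \sqrt{178}}{17} \approx -5965.9$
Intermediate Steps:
$z{\left(W \right)} = - \frac{47 \sqrt{W}}{17}$ ($z{\left(W \right)} = 94 \left(- \frac{1}{34}\right) \sqrt{W} = - \frac{47 \sqrt{W}}{17}$)
$z{\left(178 \right)} - c{\left(-70 \right)} = - \frac{47 \sqrt{178}}{17} - \left(-7 - 70\right)^{2} = - \frac{47 \sqrt{178}}{17} - \left(-77\right)^{2} = - \frac{47 \sqrt{178}}{17} - 5929 = -5929 - \frac{47 \sqrt{178}}{17}$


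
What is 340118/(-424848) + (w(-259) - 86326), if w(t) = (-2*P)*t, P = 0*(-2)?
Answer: -18337884283/212424 ≈ -86327.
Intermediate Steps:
P = 0
w(t) = 0 (w(t) = (-2*0)*t = 0*t = 0)
340118/(-424848) + (w(-259) - 86326) = 340118/(-424848) + (0 - 86326) = 340118*(-1/424848) - 86326 = -170059/212424 - 86326 = -18337884283/212424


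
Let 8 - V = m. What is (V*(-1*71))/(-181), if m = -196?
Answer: 14484/181 ≈ 80.022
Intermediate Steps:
V = 204 (V = 8 - 1*(-196) = 8 + 196 = 204)
(V*(-1*71))/(-181) = (204*(-1*71))/(-181) = (204*(-71))*(-1/181) = -14484*(-1/181) = 14484/181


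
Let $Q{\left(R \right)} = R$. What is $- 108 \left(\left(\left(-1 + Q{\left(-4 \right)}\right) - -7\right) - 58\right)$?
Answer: $6048$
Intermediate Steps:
$- 108 \left(\left(\left(-1 + Q{\left(-4 \right)}\right) - -7\right) - 58\right) = - 108 \left(\left(\left(-1 - 4\right) - -7\right) - 58\right) = - 108 \left(\left(-5 + \left(-3 + 10\right)\right) - 58\right) = - 108 \left(\left(-5 + 7\right) - 58\right) = - 108 \left(2 - 58\right) = \left(-108\right) \left(-56\right) = 6048$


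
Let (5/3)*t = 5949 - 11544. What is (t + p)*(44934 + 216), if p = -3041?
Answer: -288869700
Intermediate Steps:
t = -3357 (t = 3*(5949 - 11544)/5 = (⅗)*(-5595) = -3357)
(t + p)*(44934 + 216) = (-3357 - 3041)*(44934 + 216) = -6398*45150 = -288869700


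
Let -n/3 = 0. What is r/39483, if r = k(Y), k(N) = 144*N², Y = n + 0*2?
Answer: 0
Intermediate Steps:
n = 0 (n = -3*0 = 0)
Y = 0 (Y = 0 + 0*2 = 0 + 0 = 0)
r = 0 (r = 144*0² = 144*0 = 0)
r/39483 = 0/39483 = 0*(1/39483) = 0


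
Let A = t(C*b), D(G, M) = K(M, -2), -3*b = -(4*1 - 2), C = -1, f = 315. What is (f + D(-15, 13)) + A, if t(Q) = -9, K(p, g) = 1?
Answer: 307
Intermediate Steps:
b = ⅔ (b = -(-1)*(4*1 - 2)/3 = -(-1)*(4 - 2)/3 = -(-1)*2/3 = -⅓*(-2) = ⅔ ≈ 0.66667)
D(G, M) = 1
A = -9
(f + D(-15, 13)) + A = (315 + 1) - 9 = 316 - 9 = 307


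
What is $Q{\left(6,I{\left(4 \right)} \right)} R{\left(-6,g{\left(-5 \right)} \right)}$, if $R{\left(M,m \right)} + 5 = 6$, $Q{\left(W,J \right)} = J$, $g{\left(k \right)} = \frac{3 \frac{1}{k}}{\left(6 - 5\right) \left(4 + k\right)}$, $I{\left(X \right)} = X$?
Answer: $4$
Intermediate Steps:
$g{\left(k \right)} = \frac{3}{k \left(4 + k\right)}$ ($g{\left(k \right)} = \frac{3 \frac{1}{k}}{1 \left(4 + k\right)} = \frac{3 \frac{1}{k}}{4 + k} = \frac{3}{k \left(4 + k\right)}$)
$R{\left(M,m \right)} = 1$ ($R{\left(M,m \right)} = -5 + 6 = 1$)
$Q{\left(6,I{\left(4 \right)} \right)} R{\left(-6,g{\left(-5 \right)} \right)} = 4 \cdot 1 = 4$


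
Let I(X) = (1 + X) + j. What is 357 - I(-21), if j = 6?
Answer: 371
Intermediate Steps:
I(X) = 7 + X (I(X) = (1 + X) + 6 = 7 + X)
357 - I(-21) = 357 - (7 - 21) = 357 - 1*(-14) = 357 + 14 = 371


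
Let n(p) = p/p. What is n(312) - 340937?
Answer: -340936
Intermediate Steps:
n(p) = 1
n(312) - 340937 = 1 - 340937 = -340936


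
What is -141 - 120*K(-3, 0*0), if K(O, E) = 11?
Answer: -1461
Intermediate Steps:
-141 - 120*K(-3, 0*0) = -141 - 120*11 = -141 - 1320 = -1461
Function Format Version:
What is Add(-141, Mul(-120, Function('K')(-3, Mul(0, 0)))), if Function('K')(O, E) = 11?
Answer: -1461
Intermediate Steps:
Add(-141, Mul(-120, Function('K')(-3, Mul(0, 0)))) = Add(-141, Mul(-120, 11)) = Add(-141, -1320) = -1461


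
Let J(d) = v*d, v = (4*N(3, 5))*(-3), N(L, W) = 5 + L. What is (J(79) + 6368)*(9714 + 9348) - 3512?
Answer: -23182904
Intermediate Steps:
v = -96 (v = (4*(5 + 3))*(-3) = (4*8)*(-3) = 32*(-3) = -96)
J(d) = -96*d
(J(79) + 6368)*(9714 + 9348) - 3512 = (-96*79 + 6368)*(9714 + 9348) - 3512 = (-7584 + 6368)*19062 - 3512 = -1216*19062 - 3512 = -23179392 - 3512 = -23182904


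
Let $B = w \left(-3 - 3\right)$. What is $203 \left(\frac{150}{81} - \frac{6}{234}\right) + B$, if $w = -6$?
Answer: $\frac{142759}{351} \approx 406.72$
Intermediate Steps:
$B = 36$ ($B = - 6 \left(-3 - 3\right) = \left(-6\right) \left(-6\right) = 36$)
$203 \left(\frac{150}{81} - \frac{6}{234}\right) + B = 203 \left(\frac{150}{81} - \frac{6}{234}\right) + 36 = 203 \left(150 \cdot \frac{1}{81} - \frac{1}{39}\right) + 36 = 203 \left(\frac{50}{27} - \frac{1}{39}\right) + 36 = 203 \cdot \frac{641}{351} + 36 = \frac{130123}{351} + 36 = \frac{142759}{351}$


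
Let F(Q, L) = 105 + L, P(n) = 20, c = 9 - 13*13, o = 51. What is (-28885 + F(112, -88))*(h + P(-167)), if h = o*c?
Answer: 234985520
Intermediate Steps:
c = -160 (c = 9 - 169 = -160)
h = -8160 (h = 51*(-160) = -8160)
(-28885 + F(112, -88))*(h + P(-167)) = (-28885 + (105 - 88))*(-8160 + 20) = (-28885 + 17)*(-8140) = -28868*(-8140) = 234985520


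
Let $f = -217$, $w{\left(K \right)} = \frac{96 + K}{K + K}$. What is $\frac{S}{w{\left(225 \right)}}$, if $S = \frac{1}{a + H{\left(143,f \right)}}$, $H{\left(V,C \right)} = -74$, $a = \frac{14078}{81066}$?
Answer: $- \frac{6079950}{320187121} \approx -0.018989$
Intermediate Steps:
$w{\left(K \right)} = \frac{96 + K}{2 K}$
$a = \frac{7039}{40533}$ ($a = 14078 \cdot \frac{1}{81066} = \frac{7039}{40533} \approx 0.17366$)
$S = - \frac{40533}{2992403}$ ($S = \frac{1}{\frac{7039}{40533} - 74} = \frac{1}{- \frac{2992403}{40533}} = - \frac{40533}{2992403} \approx -0.013545$)
$\frac{S}{w{\left(225 \right)}} = - \frac{40533}{2992403 \frac{96 + 225}{2 \cdot 225}} = - \frac{40533}{2992403 \cdot \frac{1}{2} \cdot \frac{1}{225} \cdot 321} = - \frac{40533}{2992403 \cdot \frac{107}{150}} = \left(- \frac{40533}{2992403}\right) \frac{150}{107} = - \frac{6079950}{320187121}$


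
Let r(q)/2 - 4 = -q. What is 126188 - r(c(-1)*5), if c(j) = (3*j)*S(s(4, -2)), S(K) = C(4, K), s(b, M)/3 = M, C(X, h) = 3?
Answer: 126090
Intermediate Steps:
s(b, M) = 3*M
S(K) = 3
c(j) = 9*j (c(j) = (3*j)*3 = 9*j)
r(q) = 8 - 2*q (r(q) = 8 + 2*(-q) = 8 - 2*q)
126188 - r(c(-1)*5) = 126188 - (8 - 2*9*(-1)*5) = 126188 - (8 - (-18)*5) = 126188 - (8 - 2*(-45)) = 126188 - (8 + 90) = 126188 - 1*98 = 126188 - 98 = 126090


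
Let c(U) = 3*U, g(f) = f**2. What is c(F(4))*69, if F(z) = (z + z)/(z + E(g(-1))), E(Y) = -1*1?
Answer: 552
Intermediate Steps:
E(Y) = -1
F(z) = 2*z/(-1 + z) (F(z) = (z + z)/(z - 1) = (2*z)/(-1 + z) = 2*z/(-1 + z))
c(F(4))*69 = (3*(2*4/(-1 + 4)))*69 = (3*(2*4/3))*69 = (3*(2*4*(1/3)))*69 = (3*(8/3))*69 = 8*69 = 552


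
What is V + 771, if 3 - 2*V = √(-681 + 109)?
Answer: 1545/2 - I*√143 ≈ 772.5 - 11.958*I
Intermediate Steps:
V = 3/2 - I*√143 (V = 3/2 - √(-681 + 109)/2 = 3/2 - I*√143 ≈ 1.5 - 11.958*I)
V + 771 = (3/2 - I*√143) + 771 = 1545/2 - I*√143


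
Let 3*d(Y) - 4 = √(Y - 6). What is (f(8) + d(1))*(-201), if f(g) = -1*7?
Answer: 1139 - 67*I*√5 ≈ 1139.0 - 149.82*I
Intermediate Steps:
f(g) = -7
d(Y) = 4/3 + √(-6 + Y)/3 (d(Y) = 4/3 + √(Y - 6)/3 = 4/3 + √(-6 + Y)/3)
(f(8) + d(1))*(-201) = (-7 + (4/3 + √(-6 + 1)/3))*(-201) = (-7 + (4/3 + √(-5)/3))*(-201) = (-7 + (4/3 + (I*√5)/3))*(-201) = (-7 + (4/3 + I*√5/3))*(-201) = (-17/3 + I*√5/3)*(-201) = 1139 - 67*I*√5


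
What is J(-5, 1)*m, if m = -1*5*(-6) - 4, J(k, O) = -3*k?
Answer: 390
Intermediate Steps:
m = 26 (m = -5*(-6) - 4 = 30 - 4 = 26)
J(-5, 1)*m = -3*(-5)*26 = 15*26 = 390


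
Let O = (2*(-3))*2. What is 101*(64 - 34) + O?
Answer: 3018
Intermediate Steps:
O = -12 (O = -6*2 = -12)
101*(64 - 34) + O = 101*(64 - 34) - 12 = 101*30 - 12 = 3030 - 12 = 3018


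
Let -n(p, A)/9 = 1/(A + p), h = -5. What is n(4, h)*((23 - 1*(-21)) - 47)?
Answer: -27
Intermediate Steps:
n(p, A) = -9/(A + p)
n(4, h)*((23 - 1*(-21)) - 47) = (-9/(-5 + 4))*((23 - 1*(-21)) - 47) = (-9/(-1))*((23 + 21) - 47) = (-9*(-1))*(44 - 47) = 9*(-3) = -27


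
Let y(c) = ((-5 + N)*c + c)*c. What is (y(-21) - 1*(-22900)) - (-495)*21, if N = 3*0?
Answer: 31531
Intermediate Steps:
N = 0
y(c) = -4*c² (y(c) = ((-5 + 0)*c + c)*c = (-5*c + c)*c = (-4*c)*c = -4*c²)
(y(-21) - 1*(-22900)) - (-495)*21 = (-4*(-21)² - 1*(-22900)) - (-495)*21 = (-4*441 + 22900) - 1*(-10395) = (-1764 + 22900) + 10395 = 21136 + 10395 = 31531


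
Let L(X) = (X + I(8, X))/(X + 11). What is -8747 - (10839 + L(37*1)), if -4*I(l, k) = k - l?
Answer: -3760631/192 ≈ -19587.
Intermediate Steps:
I(l, k) = -k/4 + l/4 (I(l, k) = -(k - l)/4 = -k/4 + l/4)
L(X) = (2 + 3*X/4)/(11 + X) (L(X) = (X + (-X/4 + (¼)*8))/(X + 11) = (X + (-X/4 + 2))/(11 + X) = (X + (2 - X/4))/(11 + X) = (2 + 3*X/4)/(11 + X))
-8747 - (10839 + L(37*1)) = -8747 - (10839 + (8 + 3*(37*1))/(4*(11 + 37*1))) = -8747 - (10839 + (8 + 3*37)/(4*(11 + 37))) = -8747 - (10839 + (¼)*(8 + 111)/48) = -8747 - (10839 + (¼)*(1/48)*119) = -8747 - (10839 + 119/192) = -8747 - 1*2081207/192 = -8747 - 2081207/192 = -3760631/192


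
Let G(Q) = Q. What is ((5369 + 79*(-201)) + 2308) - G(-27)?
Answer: -8175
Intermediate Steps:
((5369 + 79*(-201)) + 2308) - G(-27) = ((5369 + 79*(-201)) + 2308) - 1*(-27) = ((5369 - 15879) + 2308) + 27 = (-10510 + 2308) + 27 = -8202 + 27 = -8175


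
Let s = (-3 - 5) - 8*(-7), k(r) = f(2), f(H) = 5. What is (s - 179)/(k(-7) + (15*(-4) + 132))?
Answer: -131/77 ≈ -1.7013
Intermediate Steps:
k(r) = 5
s = 48 (s = -8 + 56 = 48)
(s - 179)/(k(-7) + (15*(-4) + 132)) = (48 - 179)/(5 + (15*(-4) + 132)) = -131/(5 + (-60 + 132)) = -131/(5 + 72) = -131/77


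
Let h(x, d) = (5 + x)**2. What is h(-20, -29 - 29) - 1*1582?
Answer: -1357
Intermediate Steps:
h(-20, -29 - 29) - 1*1582 = (5 - 20)**2 - 1*1582 = (-15)**2 - 1582 = 225 - 1582 = -1357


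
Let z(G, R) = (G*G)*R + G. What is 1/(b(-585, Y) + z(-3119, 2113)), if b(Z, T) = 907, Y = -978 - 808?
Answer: 1/20555601981 ≈ 4.8649e-11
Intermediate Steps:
Y = -1786
z(G, R) = G + R*G² (z(G, R) = G²*R + G = R*G² + G = G + R*G²)
1/(b(-585, Y) + z(-3119, 2113)) = 1/(907 - 3119*(1 - 3119*2113)) = 1/(907 - 3119*(1 - 6590447)) = 1/(907 - 3119*(-6590446)) = 1/(907 + 20555601074) = 1/20555601981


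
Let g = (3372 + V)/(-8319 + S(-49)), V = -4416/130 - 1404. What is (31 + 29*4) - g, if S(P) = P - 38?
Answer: 4469169/30355 ≈ 147.23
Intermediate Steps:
S(P) = -38 + P
V = -93468/65 (V = -4416/130 - 1404 = -12*184/65 - 1404 = -2208/65 - 1404 = -93468/65 ≈ -1438.0)
g = -6984/30355 (g = (3372 - 93468/65)/(-8319 + (-38 - 49)) = 125712/(65*(-8319 - 87)) = (125712/65)/(-8406) = (125712/65)*(-1/8406) = -6984/30355 ≈ -0.23008)
(31 + 29*4) - g = (31 + 29*4) - 1*(-6984/30355) = (31 + 116) + 6984/30355 = 147 + 6984/30355 = 4469169/30355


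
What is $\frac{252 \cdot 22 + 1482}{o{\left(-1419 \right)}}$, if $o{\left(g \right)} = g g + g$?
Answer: $\frac{1171}{335357} \approx 0.0034918$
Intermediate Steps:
$o{\left(g \right)} = g + g^{2}$ ($o{\left(g \right)} = g^{2} + g = g + g^{2}$)
$\frac{252 \cdot 22 + 1482}{o{\left(-1419 \right)}} = \frac{252 \cdot 22 + 1482}{\left(-1419\right) \left(1 - 1419\right)} = \frac{5544 + 1482}{\left(-1419\right) \left(-1418\right)} = \frac{7026}{2012142} = 7026 \cdot \frac{1}{2012142} = \frac{1171}{335357}$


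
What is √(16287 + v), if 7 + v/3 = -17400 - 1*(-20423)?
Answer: 3*√2815 ≈ 159.17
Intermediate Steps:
v = 9048 (v = -21 + 3*(-17400 - 1*(-20423)) = -21 + 3*(-17400 + 20423) = -21 + 3*3023 = -21 + 9069 = 9048)
√(16287 + v) = √(16287 + 9048) = √25335 = 3*√2815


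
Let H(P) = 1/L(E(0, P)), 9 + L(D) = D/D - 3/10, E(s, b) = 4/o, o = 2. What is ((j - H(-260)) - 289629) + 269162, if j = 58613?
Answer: 3166128/83 ≈ 38146.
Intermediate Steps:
E(s, b) = 2 (E(s, b) = 4/2 = 4*(½) = 2)
L(D) = -83/10 (L(D) = -9 + (D/D - 3/10) = -9 + (1 - 3*⅒) = -9 + (1 - 3/10) = -9 + 7/10 = -83/10)
H(P) = -10/83 (H(P) = 1/(-83/10) = -10/83)
((j - H(-260)) - 289629) + 269162 = ((58613 - 1*(-10/83)) - 289629) + 269162 = ((58613 + 10/83) - 289629) + 269162 = (4864889/83 - 289629) + 269162 = -19174318/83 + 269162 = 3166128/83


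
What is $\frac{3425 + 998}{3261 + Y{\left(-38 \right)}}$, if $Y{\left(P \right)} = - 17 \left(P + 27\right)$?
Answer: $\frac{4423}{3448} \approx 1.2828$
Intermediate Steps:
$Y{\left(P \right)} = -459 - 17 P$ ($Y{\left(P \right)} = - 17 \left(27 + P\right) = -459 - 17 P$)
$\frac{3425 + 998}{3261 + Y{\left(-38 \right)}} = \frac{3425 + 998}{3261 - -187} = \frac{4423}{3261 + \left(-459 + 646\right)} = \frac{4423}{3261 + 187} = \frac{4423}{3448}$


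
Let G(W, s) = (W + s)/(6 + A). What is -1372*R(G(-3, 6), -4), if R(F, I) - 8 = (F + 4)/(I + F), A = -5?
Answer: -1372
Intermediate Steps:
G(W, s) = W + s (G(W, s) = (W + s)/(6 - 5) = (W + s)/1 = (W + s)*1 = W + s)
R(F, I) = 8 + (4 + F)/(F + I) (R(F, I) = 8 + (F + 4)/(I + F) = 8 + (4 + F)/(F + I))
-1372*R(G(-3, 6), -4) = -1372*(4 + 8*(-4) + 9*(-3 + 6))/((-3 + 6) - 4) = -1372*(4 - 32 + 9*3)/(3 - 4) = -1372*(4 - 32 + 27)/(-1) = -(-1372)*(-1) = -1372*1 = -1372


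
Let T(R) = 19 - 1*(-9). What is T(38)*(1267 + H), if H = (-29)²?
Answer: 59024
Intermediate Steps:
T(R) = 28 (T(R) = 19 + 9 = 28)
H = 841
T(38)*(1267 + H) = 28*(1267 + 841) = 28*2108 = 59024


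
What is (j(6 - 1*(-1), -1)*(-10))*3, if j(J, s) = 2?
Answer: -60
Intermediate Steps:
(j(6 - 1*(-1), -1)*(-10))*3 = (2*(-10))*3 = -20*3 = -60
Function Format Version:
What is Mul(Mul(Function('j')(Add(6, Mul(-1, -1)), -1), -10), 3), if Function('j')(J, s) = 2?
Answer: -60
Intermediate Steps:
Mul(Mul(Function('j')(Add(6, Mul(-1, -1)), -1), -10), 3) = Mul(Mul(2, -10), 3) = Mul(-20, 3) = -60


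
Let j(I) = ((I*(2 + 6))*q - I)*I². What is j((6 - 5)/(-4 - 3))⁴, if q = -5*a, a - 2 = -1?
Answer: 2825761/13841287201 ≈ 0.00020415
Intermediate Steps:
a = 1 (a = 2 - 1 = 1)
q = -5 (q = -5*1 = -5)
j(I) = -41*I³ (j(I) = ((I*(2 + 6))*(-5) - I)*I² = ((I*8)*(-5) - I)*I² = ((8*I)*(-5) - I)*I² = (-40*I - I)*I² = (-41*I)*I² = -41*I³)
j((6 - 5)/(-4 - 3))⁴ = (-41*(6 - 5)³/(-4 - 3)³)⁴ = (-41*(1/(-7))³)⁴ = (-41*(1*(-⅐))³)⁴ = (-41*(-⅐)³)⁴ = (-41*(-1/343))⁴ = (41/343)⁴ = 2825761/13841287201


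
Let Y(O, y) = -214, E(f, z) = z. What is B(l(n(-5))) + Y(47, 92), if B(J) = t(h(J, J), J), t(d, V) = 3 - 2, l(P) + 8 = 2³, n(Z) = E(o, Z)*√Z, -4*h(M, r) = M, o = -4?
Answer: -213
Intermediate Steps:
h(M, r) = -M/4
n(Z) = Z^(3/2) (n(Z) = Z*√Z = Z^(3/2))
l(P) = 0 (l(P) = -8 + 2³ = -8 + 8 = 0)
t(d, V) = 1
B(J) = 1
B(l(n(-5))) + Y(47, 92) = 1 - 214 = -213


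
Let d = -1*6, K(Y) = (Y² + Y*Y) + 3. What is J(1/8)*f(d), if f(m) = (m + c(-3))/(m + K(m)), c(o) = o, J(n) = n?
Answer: -3/184 ≈ -0.016304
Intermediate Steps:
K(Y) = 3 + 2*Y² (K(Y) = (Y² + Y²) + 3 = 2*Y² + 3 = 3 + 2*Y²)
d = -6
f(m) = (-3 + m)/(3 + m + 2*m²) (f(m) = (m - 3)/(m + (3 + 2*m²)) = (-3 + m)/(3 + m + 2*m²))
J(1/8)*f(d) = (1/8)*((-3 - 6)/(3 - 6 + 2*(-6)²)) = (1*(⅛))*(-9/(3 - 6 + 2*36)) = (-9/(3 - 6 + 72))/8 = (-9/69)/8 = ((1/69)*(-9))/8 = (⅛)*(-3/23) = -3/184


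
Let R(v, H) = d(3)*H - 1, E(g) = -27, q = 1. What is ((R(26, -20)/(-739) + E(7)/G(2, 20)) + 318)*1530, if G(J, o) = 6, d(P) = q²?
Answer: 354497175/739 ≈ 4.7970e+5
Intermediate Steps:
d(P) = 1 (d(P) = 1² = 1)
R(v, H) = -1 + H (R(v, H) = 1*H - 1 = H - 1 = -1 + H)
((R(26, -20)/(-739) + E(7)/G(2, 20)) + 318)*1530 = (((-1 - 20)/(-739) - 27/6) + 318)*1530 = ((-21*(-1/739) - 27*⅙) + 318)*1530 = ((21/739 - 9/2) + 318)*1530 = (-6609/1478 + 318)*1530 = (463395/1478)*1530 = 354497175/739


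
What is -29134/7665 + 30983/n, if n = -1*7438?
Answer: -64883341/8144610 ≈ -7.9664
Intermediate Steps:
n = -7438
-29134/7665 + 30983/n = -29134/7665 + 30983/(-7438) = -29134*1/7665 + 30983*(-1/7438) = -4162/1095 - 30983/7438 = -64883341/8144610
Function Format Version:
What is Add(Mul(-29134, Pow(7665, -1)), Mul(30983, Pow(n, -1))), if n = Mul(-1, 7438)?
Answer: Rational(-64883341, 8144610) ≈ -7.9664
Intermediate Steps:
n = -7438
Add(Mul(-29134, Pow(7665, -1)), Mul(30983, Pow(n, -1))) = Add(Mul(-29134, Pow(7665, -1)), Mul(30983, Pow(-7438, -1))) = Add(Mul(-29134, Rational(1, 7665)), Mul(30983, Rational(-1, 7438))) = Add(Rational(-4162, 1095), Rational(-30983, 7438)) = Rational(-64883341, 8144610)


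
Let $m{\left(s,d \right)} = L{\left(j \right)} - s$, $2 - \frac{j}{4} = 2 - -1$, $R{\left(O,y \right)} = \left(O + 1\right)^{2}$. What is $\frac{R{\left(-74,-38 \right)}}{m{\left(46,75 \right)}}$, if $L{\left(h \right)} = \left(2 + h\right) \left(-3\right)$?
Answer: $- \frac{5329}{40} \approx -133.23$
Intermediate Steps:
$R{\left(O,y \right)} = \left(1 + O\right)^{2}$
$j = -4$ ($j = 8 - 4 \left(2 - -1\right) = 8 - 4 \left(2 + 1\right) = 8 - 12 = -4$)
$L{\left(h \right)} = -6 - 3 h$
$m{\left(s,d \right)} = 6 - s$ ($m{\left(s,d \right)} = \left(-6 - -12\right) - s = \left(-6 + 12\right) - s = 6 - s$)
$\frac{R{\left(-74,-38 \right)}}{m{\left(46,75 \right)}} = \frac{\left(1 - 74\right)^{2}}{6 - 46} = \frac{\left(-73\right)^{2}}{6 - 46} = \frac{5329}{-40} = 5329 \left(- \frac{1}{40}\right) = - \frac{5329}{40}$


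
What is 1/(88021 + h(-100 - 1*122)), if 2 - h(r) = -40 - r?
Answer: 1/87841 ≈ 1.1384e-5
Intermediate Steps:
h(r) = 42 + r (h(r) = 2 - (-40 - r) = 2 + (40 + r) = 42 + r)
1/(88021 + h(-100 - 1*122)) = 1/(88021 + (42 + (-100 - 1*122))) = 1/(88021 + (42 + (-100 - 122))) = 1/(88021 + (42 - 222)) = 1/(88021 - 180) = 1/87841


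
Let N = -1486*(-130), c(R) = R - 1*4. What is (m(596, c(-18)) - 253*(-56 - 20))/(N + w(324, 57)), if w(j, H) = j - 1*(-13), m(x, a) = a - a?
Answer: 19228/193517 ≈ 0.099361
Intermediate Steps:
c(R) = -4 + R (c(R) = R - 4 = -4 + R)
m(x, a) = 0
w(j, H) = 13 + j (w(j, H) = j + 13 = 13 + j)
N = 193180
(m(596, c(-18)) - 253*(-56 - 20))/(N + w(324, 57)) = (0 - 253*(-56 - 20))/(193180 + (13 + 324)) = (0 - 253*(-76))/(193180 + 337) = (0 + 19228)/193517 = 19228*(1/193517) = 19228/193517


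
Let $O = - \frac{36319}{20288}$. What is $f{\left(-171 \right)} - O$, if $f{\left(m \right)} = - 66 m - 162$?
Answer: $\frac{225720031}{20288} \approx 11126.0$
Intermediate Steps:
$f{\left(m \right)} = -162 - 66 m$
$O = - \frac{36319}{20288}$ ($O = \left(-36319\right) \frac{1}{20288} = - \frac{36319}{20288} \approx -1.7902$)
$f{\left(-171 \right)} - O = \left(-162 - -11286\right) - - \frac{36319}{20288} = \left(-162 + 11286\right) + \frac{36319}{20288} = 11124 + \frac{36319}{20288} = \frac{225720031}{20288}$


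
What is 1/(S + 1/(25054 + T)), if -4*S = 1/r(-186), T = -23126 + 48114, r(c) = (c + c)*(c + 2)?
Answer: 6850549632/111875 ≈ 61234.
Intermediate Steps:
r(c) = 2*c*(2 + c) (r(c) = (2*c)*(2 + c) = 2*c*(2 + c))
T = 24988
S = -1/273792 (S = -(-1/(372*(2 - 186)))/4 = -1/(4*(2*(-186)*(-184))) = -1/4/68448 = -1/4*1/68448 = -1/273792 ≈ -3.6524e-6)
1/(S + 1/(25054 + T)) = 1/(-1/273792 + 1/(25054 + 24988)) = 1/(-1/273792 + 1/50042) = 1/(111875/6850549632) = 6850549632/111875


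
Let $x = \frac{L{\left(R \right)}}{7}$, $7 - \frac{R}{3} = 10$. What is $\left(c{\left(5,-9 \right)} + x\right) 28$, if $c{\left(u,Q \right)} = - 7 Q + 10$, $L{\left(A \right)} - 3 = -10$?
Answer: $2016$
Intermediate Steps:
$R = -9$ ($R = 21 - 30 = -9$)
$L{\left(A \right)} = -7$ ($L{\left(A \right)} = 3 - 10 = -7$)
$c{\left(u,Q \right)} = 10 - 7 Q$
$x = -1$ ($x = - \frac{7}{7} = \left(-7\right) \frac{1}{7} = -1$)
$\left(c{\left(5,-9 \right)} + x\right) 28 = \left(\left(10 - -63\right) - 1\right) 28 = \left(\left(10 + 63\right) - 1\right) 28 = \left(73 - 1\right) 28 = 72 \cdot 28 = 2016$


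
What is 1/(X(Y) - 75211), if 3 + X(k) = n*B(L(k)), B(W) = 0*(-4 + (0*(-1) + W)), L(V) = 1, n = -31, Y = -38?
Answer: -1/75214 ≈ -1.3295e-5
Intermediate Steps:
B(W) = 0 (B(W) = 0*(-4 + (0 + W)) = 0*(-4 + W) = 0)
X(k) = -3 (X(k) = -3 - 31*0 = -3 + 0 = -3)
1/(X(Y) - 75211) = 1/(-3 - 75211) = 1/(-75214) = -1/75214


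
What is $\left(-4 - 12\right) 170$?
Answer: $-2720$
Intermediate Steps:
$\left(-4 - 12\right) 170 = \left(-16\right) 170 = -2720$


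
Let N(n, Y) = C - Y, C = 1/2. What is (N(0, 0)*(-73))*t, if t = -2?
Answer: 73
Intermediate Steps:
C = ½ ≈ 0.50000
N(n, Y) = ½ - Y
(N(0, 0)*(-73))*t = ((½ - 1*0)*(-73))*(-2) = ((½ + 0)*(-73))*(-2) = ((½)*(-73))*(-2) = -73/2*(-2) = 73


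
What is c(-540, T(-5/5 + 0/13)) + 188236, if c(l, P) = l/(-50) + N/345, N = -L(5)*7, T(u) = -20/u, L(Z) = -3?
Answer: 21648389/115 ≈ 1.8825e+5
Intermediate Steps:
N = 21 (N = -1*(-3)*7 = 3*7 = 21)
c(l, P) = 7/115 - l/50 (c(l, P) = l/(-50) + 21/345 = l*(-1/50) + 21*(1/345) = -l/50 + 7/115 = 7/115 - l/50)
c(-540, T(-5/5 + 0/13)) + 188236 = (7/115 - 1/50*(-540)) + 188236 = (7/115 + 54/5) + 188236 = 1249/115 + 188236 = 21648389/115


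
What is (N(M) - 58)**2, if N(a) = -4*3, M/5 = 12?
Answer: 4900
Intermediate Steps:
M = 60 (M = 5*12 = 60)
N(a) = -12
(N(M) - 58)**2 = (-12 - 58)**2 = (-70)**2 = 4900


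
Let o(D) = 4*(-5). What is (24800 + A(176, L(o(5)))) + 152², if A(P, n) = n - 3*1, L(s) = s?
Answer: 47881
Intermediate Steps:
o(D) = -20
A(P, n) = -3 + n (A(P, n) = n - 3 = -3 + n)
(24800 + A(176, L(o(5)))) + 152² = (24800 + (-3 - 20)) + 152² = (24800 - 23) + 23104 = 24777 + 23104 = 47881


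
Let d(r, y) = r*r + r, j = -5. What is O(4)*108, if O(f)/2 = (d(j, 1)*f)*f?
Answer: 69120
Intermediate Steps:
d(r, y) = r + r**2 (d(r, y) = r**2 + r = r + r**2)
O(f) = 40*f**2 (O(f) = 2*(((-5*(1 - 5))*f)*f) = 2*(((-5*(-4))*f)*f) = 2*((20*f)*f) = 2*(20*f**2) = 40*f**2)
O(4)*108 = (40*4**2)*108 = (40*16)*108 = 640*108 = 69120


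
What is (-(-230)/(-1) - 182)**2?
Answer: 169744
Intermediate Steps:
(-(-230)/(-1) - 182)**2 = (-(-230)*(-1) - 182)**2 = (-46*5 - 182)**2 = (-230 - 182)**2 = (-412)**2 = 169744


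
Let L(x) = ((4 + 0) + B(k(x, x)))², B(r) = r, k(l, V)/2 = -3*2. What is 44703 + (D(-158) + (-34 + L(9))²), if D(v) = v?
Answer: 45445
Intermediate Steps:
k(l, V) = -12 (k(l, V) = 2*(-3*2) = 2*(-6) = -12)
L(x) = 64 (L(x) = ((4 + 0) - 12)² = (4 - 12)² = (-8)² = 64)
44703 + (D(-158) + (-34 + L(9))²) = 44703 + (-158 + (-34 + 64)²) = 44703 + (-158 + 30²) = 44703 + (-158 + 900) = 44703 + 742 = 45445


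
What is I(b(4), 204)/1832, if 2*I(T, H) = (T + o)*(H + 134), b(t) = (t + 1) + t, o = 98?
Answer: 18083/1832 ≈ 9.8706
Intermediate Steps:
b(t) = 1 + 2*t (b(t) = (1 + t) + t = 1 + 2*t)
I(T, H) = (98 + T)*(134 + H)/2 (I(T, H) = ((T + 98)*(H + 134))/2 = ((98 + T)*(134 + H))/2 = (98 + T)*(134 + H)/2)
I(b(4), 204)/1832 = (6566 + 49*204 + 67*(1 + 2*4) + (1/2)*204*(1 + 2*4))/1832 = (6566 + 9996 + 67*(1 + 8) + (1/2)*204*(1 + 8))*(1/1832) = (6566 + 9996 + 67*9 + (1/2)*204*9)*(1/1832) = (6566 + 9996 + 603 + 918)*(1/1832) = 18083*(1/1832) = 18083/1832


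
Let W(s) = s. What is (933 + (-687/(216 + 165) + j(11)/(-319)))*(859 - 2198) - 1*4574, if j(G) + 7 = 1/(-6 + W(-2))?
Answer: -405608536253/324104 ≈ -1.2515e+6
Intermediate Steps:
j(G) = -57/8 (j(G) = -7 + 1/(-6 - 2) = -7 + 1/(-8) = -7 - 1/8 = -57/8)
(933 + (-687/(216 + 165) + j(11)/(-319)))*(859 - 2198) - 1*4574 = (933 + (-687/(216 + 165) - 57/8/(-319)))*(859 - 2198) - 1*4574 = (933 + (-687/381 - 57/8*(-1/319)))*(-1339) - 4574 = (933 + (-687*1/381 + 57/2552))*(-1339) - 4574 = (933 + (-229/127 + 57/2552))*(-1339) - 4574 = (933 - 577169/324104)*(-1339) - 4574 = (301811863/324104)*(-1339) - 4574 = -404126084557/324104 - 4574 = -405608536253/324104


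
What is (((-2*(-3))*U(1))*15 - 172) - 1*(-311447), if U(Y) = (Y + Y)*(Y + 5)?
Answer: 312355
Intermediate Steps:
U(Y) = 2*Y*(5 + Y) (U(Y) = (2*Y)*(5 + Y) = 2*Y*(5 + Y))
(((-2*(-3))*U(1))*15 - 172) - 1*(-311447) = (((-2*(-3))*(2*1*(5 + 1)))*15 - 172) - 1*(-311447) = ((6*(2*1*6))*15 - 172) + 311447 = ((6*12)*15 - 172) + 311447 = (72*15 - 172) + 311447 = (1080 - 172) + 311447 = 908 + 311447 = 312355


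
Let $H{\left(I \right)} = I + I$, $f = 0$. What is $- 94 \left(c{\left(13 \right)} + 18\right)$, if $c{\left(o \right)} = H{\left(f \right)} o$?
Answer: $-1692$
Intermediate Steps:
$H{\left(I \right)} = 2 I$
$c{\left(o \right)} = 0$ ($c{\left(o \right)} = 2 \cdot 0 o = 0 o = 0$)
$- 94 \left(c{\left(13 \right)} + 18\right) = - 94 \left(0 + 18\right) = \left(-94\right) 18 = -1692$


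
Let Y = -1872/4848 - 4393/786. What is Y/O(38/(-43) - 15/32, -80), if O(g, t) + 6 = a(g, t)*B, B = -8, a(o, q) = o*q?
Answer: 20396921/2975228508 ≈ 0.0068556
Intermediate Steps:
O(g, t) = -6 - 8*g*t (O(g, t) = -6 + (g*t)*(-8) = -6 - 8*g*t)
Y = -474347/79386 (Y = -1872*1/4848 - 4393*1/786 = -39/101 - 4393/786 = -474347/79386 ≈ -5.9752)
Y/O(38/(-43) - 15/32, -80) = -474347/(79386*(-6 - 8*(38/(-43) - 15/32)*(-80))) = -474347/(79386*(-6 - 8*(38*(-1/43) - 15*1/32)*(-80))) = -474347/(79386*(-6 - 8*(-38/43 - 15/32)*(-80))) = -474347/(79386*(-6 - 8*(-1861/1376)*(-80))) = -474347/(79386*(-6 - 37220/43)) = -474347/(79386*(-37478/43)) = -474347/79386*(-43/37478) = 20396921/2975228508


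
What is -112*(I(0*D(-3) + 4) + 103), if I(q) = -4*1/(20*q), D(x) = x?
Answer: -57652/5 ≈ -11530.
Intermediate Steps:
I(q) = -1/(5*q) (I(q) = -4*1/(20*q) = -1/(5*q))
-112*(I(0*D(-3) + 4) + 103) = -112*(-1/(5*(0*(-3) + 4)) + 103) = -112*(-1/(5*(0 + 4)) + 103) = -112*(-⅕/4 + 103) = -112*(-⅕*¼ + 103) = -112*(-1/20 + 103) = -112*2059/20 = -57652/5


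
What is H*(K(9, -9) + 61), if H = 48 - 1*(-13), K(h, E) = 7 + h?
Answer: 4697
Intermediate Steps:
H = 61 (H = 48 + 13 = 61)
H*(K(9, -9) + 61) = 61*((7 + 9) + 61) = 61*(16 + 61) = 61*77 = 4697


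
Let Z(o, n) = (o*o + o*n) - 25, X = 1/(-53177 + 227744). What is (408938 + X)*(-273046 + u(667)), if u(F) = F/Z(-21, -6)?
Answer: -10564592864133689455/94615314 ≈ -1.1166e+11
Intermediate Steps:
X = 1/174567 ≈ 5.7285e-6
Z(o, n) = -25 + o**2 + n*o (Z(o, n) = (o**2 + n*o) - 25 = -25 + o**2 + n*o)
u(F) = F/542 (u(F) = F/(-25 + (-21)**2 - 6*(-21)) = F/(-25 + 441 + 126) = F/542)
(408938 + X)*(-273046 + u(667)) = (408938 + 1/174567)*(-273046 + (1/542)*667) = 71387079847*(-273046 + 667/542)/174567 = (71387079847/174567)*(-147990265/542) = -10564592864133689455/94615314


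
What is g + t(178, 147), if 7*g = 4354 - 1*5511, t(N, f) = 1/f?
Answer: -24296/147 ≈ -165.28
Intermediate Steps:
g = -1157/7 (g = (4354 - 1*5511)/7 = (4354 - 5511)/7 = (⅐)*(-1157) = -1157/7 ≈ -165.29)
g + t(178, 147) = -1157/7 + 1/147 = -24296/147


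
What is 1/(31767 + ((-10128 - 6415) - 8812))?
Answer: 1/6412 ≈ 0.00015596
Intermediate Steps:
1/(31767 + ((-10128 - 6415) - 8812)) = 1/(31767 + (-16543 - 8812)) = 1/(31767 - 25355) = 1/6412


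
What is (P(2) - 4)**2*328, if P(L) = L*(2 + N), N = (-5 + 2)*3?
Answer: 106272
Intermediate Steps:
N = -9 (N = -3*3 = -9)
P(L) = -7*L (P(L) = L*(2 - 9) = L*(-7) = -7*L)
(P(2) - 4)**2*328 = (-7*2 - 4)**2*328 = (-14 - 4)**2*328 = (-18)**2*328 = 324*328 = 106272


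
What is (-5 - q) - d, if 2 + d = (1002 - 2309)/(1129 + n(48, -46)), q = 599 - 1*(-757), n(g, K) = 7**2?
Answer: -1599595/1178 ≈ -1357.9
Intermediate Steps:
n(g, K) = 49
q = 1356 (q = 599 + 757 = 1356)
d = -3663/1178 (d = -2 + (1002 - 2309)/(1129 + 49) = -2 - 1307/1178 = -3663/1178 ≈ -3.1095)
(-5 - q) - d = (-5 - 1*1356) - 1*(-3663/1178) = (-5 - 1356) + 3663/1178 = -1361 + 3663/1178 = -1599595/1178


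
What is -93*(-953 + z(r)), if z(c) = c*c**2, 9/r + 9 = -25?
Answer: 3483542013/39304 ≈ 88631.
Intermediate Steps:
r = -9/34 (r = 9/(-9 - 25) = 9/(-34) = 9*(-1/34) = -9/34 ≈ -0.26471)
z(c) = c**3
-93*(-953 + z(r)) = -93*(-953 + (-9/34)**3) = -93*(-953 - 729/39304) = -93*(-37457441/39304) = 3483542013/39304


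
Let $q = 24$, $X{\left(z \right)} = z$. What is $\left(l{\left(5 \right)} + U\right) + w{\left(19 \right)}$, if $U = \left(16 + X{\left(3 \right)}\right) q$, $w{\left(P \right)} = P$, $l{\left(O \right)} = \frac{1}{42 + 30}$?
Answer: $\frac{34201}{72} \approx 475.01$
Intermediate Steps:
$l{\left(O \right)} = \frac{1}{72}$
$U = 456$ ($U = \left(16 + 3\right) 24 = 19 \cdot 24 = 456$)
$\left(l{\left(5 \right)} + U\right) + w{\left(19 \right)} = \left(\frac{1}{72} + 456\right) + 19 = \frac{32833}{72} + 19 = \frac{34201}{72}$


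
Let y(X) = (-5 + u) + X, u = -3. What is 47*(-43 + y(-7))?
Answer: -2726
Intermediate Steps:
y(X) = -8 + X (y(X) = (-5 - 3) + X = -8 + X)
47*(-43 + y(-7)) = 47*(-43 + (-8 - 7)) = 47*(-43 - 15) = 47*(-58) = -2726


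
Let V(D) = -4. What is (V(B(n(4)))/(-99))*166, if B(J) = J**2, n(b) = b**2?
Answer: 664/99 ≈ 6.7071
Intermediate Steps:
(V(B(n(4)))/(-99))*166 = -4/(-99)*166 = -4*(-1/99)*166 = (4/99)*166 = 664/99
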